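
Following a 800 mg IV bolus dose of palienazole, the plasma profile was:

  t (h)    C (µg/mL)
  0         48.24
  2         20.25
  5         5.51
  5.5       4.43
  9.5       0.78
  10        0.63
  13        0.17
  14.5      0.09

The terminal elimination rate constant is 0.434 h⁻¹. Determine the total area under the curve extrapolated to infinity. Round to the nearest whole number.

Trapezoidal AUC_0→14.5:
  [0→2]: (48.24+20.25)/2 × 2 = 68.49
  [2→5]: (20.25+5.51)/2 × 3 = 38.64
  [5→5.5]: (5.51+4.43)/2 × 0.5 = 2.485
  [5.5→9.5]: (4.43+0.78)/2 × 4 = 10.42
  [9.5→10]: (0.78+0.63)/2 × 0.5 = 0.3525
  [10→13]: (0.63+0.17)/2 × 3 = 1.2
  [13→14.5]: (0.17+0.09)/2 × 1.5 = 0.195
  Sum = 121.7825 µg/mL·h
Extrapolated tail: C_last / k_e = 0.09 / 0.434 = 0.207
AUC_0→∞ = 121.7825 + 0.207 = 121.9895 µg/mL·h

AUC = 122 µg/mL·h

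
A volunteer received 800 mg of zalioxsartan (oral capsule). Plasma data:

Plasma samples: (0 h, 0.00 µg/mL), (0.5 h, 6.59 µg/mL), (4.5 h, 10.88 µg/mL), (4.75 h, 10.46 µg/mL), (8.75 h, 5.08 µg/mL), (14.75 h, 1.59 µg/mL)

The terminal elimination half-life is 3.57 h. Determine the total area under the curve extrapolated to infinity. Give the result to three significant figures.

Trapezoidal AUC_0→14.75:
  [0→0.5]: (0.00+6.59)/2 × 0.5 = 1.6475
  [0.5→4.5]: (6.59+10.88)/2 × 4 = 34.94
  [4.5→4.75]: (10.88+10.46)/2 × 0.25 = 2.6675
  [4.75→8.75]: (10.46+5.08)/2 × 4 = 31.08
  [8.75→14.75]: (5.08+1.59)/2 × 6 = 20.01
  Sum = 90.345 µg/mL·h
k_e = ln2 / t½ = 0.693147 / 3.57 = 0.1942 h^-1
Extrapolated tail: C_last / k_e = 1.59 / 0.1942 = 8.187
AUC_0→∞ = 90.345 + 8.187 = 98.532 µg/mL·h

AUC = 98.5 µg/mL·h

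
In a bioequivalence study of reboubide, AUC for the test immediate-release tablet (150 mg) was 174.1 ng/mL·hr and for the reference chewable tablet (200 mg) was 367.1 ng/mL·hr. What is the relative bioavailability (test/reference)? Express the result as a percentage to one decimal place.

F_rel = 63.2%

F_rel = (AUC_test/D_test) / (AUC_ref/D_ref)
      = (174.1/150) / (367.1/200)
      = 1.16067 / 1.8355 = 0.6323 = 63.23%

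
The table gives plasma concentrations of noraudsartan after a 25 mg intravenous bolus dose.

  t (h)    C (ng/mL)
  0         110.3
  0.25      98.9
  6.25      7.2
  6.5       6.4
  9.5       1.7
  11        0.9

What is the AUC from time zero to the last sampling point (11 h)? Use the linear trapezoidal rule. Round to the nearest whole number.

Trapezoidal AUC_0→11:
  [0→0.25]: (110.3+98.9)/2 × 0.25 = 26.15
  [0.25→6.25]: (98.9+7.2)/2 × 6 = 318.3
  [6.25→6.5]: (7.2+6.4)/2 × 0.25 = 1.7
  [6.5→9.5]: (6.4+1.7)/2 × 3 = 12.15
  [9.5→11]: (1.7+0.9)/2 × 1.5 = 1.95
  Sum = 360.25 ng/mL·h

AUC = 360 ng/mL·h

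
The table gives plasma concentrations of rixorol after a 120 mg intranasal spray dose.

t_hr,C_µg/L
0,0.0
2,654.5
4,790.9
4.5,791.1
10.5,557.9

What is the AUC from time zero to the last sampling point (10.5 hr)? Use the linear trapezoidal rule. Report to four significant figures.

Trapezoidal AUC_0→10.5:
  [0→2]: (0.0+654.5)/2 × 2 = 654.5
  [2→4]: (654.5+790.9)/2 × 2 = 1445.4
  [4→4.5]: (790.9+791.1)/2 × 0.5 = 395.5
  [4.5→10.5]: (791.1+557.9)/2 × 6 = 4047.0
  Sum = 6542.4 µg/L·hr

AUC = 6542 µg/L·hr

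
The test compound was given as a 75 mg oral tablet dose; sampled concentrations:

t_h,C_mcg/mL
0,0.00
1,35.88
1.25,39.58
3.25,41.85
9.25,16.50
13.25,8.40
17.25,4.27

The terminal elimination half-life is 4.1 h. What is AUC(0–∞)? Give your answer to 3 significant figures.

AUC = 384 mcg/mL·h

Trapezoidal AUC_0→17.25:
  [0→1]: (0.00+35.88)/2 × 1 = 17.94
  [1→1.25]: (35.88+39.58)/2 × 0.25 = 9.4325
  [1.25→3.25]: (39.58+41.85)/2 × 2 = 81.43
  [3.25→9.25]: (41.85+16.50)/2 × 6 = 175.05
  [9.25→13.25]: (16.50+8.40)/2 × 4 = 49.8
  [13.25→17.25]: (8.40+4.27)/2 × 4 = 25.34
  Sum = 358.9925 mcg/mL·h
k_e = ln2 / t½ = 0.693147 / 4.1 = 0.1691 h^-1
Extrapolated tail: C_last / k_e = 4.27 / 0.1691 = 25.251
AUC_0→∞ = 358.9925 + 25.251 = 384.2435 mcg/mL·h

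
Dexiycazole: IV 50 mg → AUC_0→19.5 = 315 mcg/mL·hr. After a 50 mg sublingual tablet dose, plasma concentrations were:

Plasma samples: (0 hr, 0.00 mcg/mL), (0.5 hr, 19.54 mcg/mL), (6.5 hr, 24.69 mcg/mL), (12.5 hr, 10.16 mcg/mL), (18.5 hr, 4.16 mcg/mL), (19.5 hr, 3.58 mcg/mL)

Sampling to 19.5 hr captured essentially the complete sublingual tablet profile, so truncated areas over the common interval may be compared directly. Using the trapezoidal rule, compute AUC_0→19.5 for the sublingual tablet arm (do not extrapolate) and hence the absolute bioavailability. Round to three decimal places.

F = 0.917

Trapezoidal AUC_0→19.5 (sublingual tablet):
  [0→0.5]: (0.00+19.54)/2 × 0.5 = 4.885
  [0.5→6.5]: (19.54+24.69)/2 × 6 = 132.69
  [6.5→12.5]: (24.69+10.16)/2 × 6 = 104.55
  [12.5→18.5]: (10.16+4.16)/2 × 6 = 42.96
  [18.5→19.5]: (4.16+3.58)/2 × 1 = 3.87
  Sum = 288.955 mcg/mL·hr
F = (AUC_ev/D_ev)/(AUC_iv/D_iv) = (288.955/50)/(315/50) = 5.7791/6.3 = 0.9173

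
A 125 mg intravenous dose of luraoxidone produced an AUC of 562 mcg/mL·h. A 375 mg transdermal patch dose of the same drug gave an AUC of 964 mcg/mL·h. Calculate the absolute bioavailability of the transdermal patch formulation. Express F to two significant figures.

F = (AUC_ev / D_ev) / (AUC_iv / D_iv)
  = (964/375) / (562/125)
  = 2.57067 / 4.496 = 0.5718

F = 0.57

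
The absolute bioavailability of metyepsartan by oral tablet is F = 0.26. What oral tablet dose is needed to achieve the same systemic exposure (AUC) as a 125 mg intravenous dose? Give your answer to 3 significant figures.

D_oral = 481 mg

For equal systemic exposure: F × D_ev = D_iv
D_ev = D_iv / F = 125 / 0.26 = 480.769 mg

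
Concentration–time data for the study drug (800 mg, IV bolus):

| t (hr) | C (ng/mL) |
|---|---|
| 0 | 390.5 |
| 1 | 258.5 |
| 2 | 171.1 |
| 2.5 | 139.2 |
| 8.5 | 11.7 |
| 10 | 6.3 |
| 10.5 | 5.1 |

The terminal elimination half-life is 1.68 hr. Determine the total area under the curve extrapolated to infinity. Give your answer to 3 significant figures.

Trapezoidal AUC_0→10.5:
  [0→1]: (390.5+258.5)/2 × 1 = 324.5
  [1→2]: (258.5+171.1)/2 × 1 = 214.8
  [2→2.5]: (171.1+139.2)/2 × 0.5 = 77.575
  [2.5→8.5]: (139.2+11.7)/2 × 6 = 452.7
  [8.5→10]: (11.7+6.3)/2 × 1.5 = 13.5
  [10→10.5]: (6.3+5.1)/2 × 0.5 = 2.85
  Sum = 1085.925 ng/mL·hr
k_e = ln2 / t½ = 0.693147 / 1.68 = 0.4126 hr^-1
Extrapolated tail: C_last / k_e = 5.1 / 0.4126 = 12.361
AUC_0→∞ = 1085.925 + 12.361 = 1098.286 ng/mL·hr

AUC = 1100 ng/mL·hr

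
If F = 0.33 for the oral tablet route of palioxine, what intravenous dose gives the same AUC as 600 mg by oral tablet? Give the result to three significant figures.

Systemic exposure from an extravascular dose = F × D_ev, so the equivalent IV dose is F × D_ev.
D_iv = F × D_ev = 0.33 × 600 = 198 mg

D_iv = 198 mg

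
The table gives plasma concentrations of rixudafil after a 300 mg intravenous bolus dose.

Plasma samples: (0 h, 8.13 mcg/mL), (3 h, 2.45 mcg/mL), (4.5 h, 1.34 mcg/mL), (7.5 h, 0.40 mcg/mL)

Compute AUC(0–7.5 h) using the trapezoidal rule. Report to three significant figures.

AUC = 21.3 mcg/mL·h

Trapezoidal AUC_0→7.5:
  [0→3]: (8.13+2.45)/2 × 3 = 15.87
  [3→4.5]: (2.45+1.34)/2 × 1.5 = 2.8425
  [4.5→7.5]: (1.34+0.40)/2 × 3 = 2.61
  Sum = 21.3225 mcg/mL·h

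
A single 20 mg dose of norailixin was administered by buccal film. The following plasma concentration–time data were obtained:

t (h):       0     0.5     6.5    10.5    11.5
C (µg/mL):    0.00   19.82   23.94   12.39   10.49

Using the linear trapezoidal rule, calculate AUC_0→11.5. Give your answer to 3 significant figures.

AUC = 220 µg/mL·h

Trapezoidal AUC_0→11.5:
  [0→0.5]: (0.00+19.82)/2 × 0.5 = 4.955
  [0.5→6.5]: (19.82+23.94)/2 × 6 = 131.28
  [6.5→10.5]: (23.94+12.39)/2 × 4 = 72.66
  [10.5→11.5]: (12.39+10.49)/2 × 1 = 11.44
  Sum = 220.335 µg/mL·h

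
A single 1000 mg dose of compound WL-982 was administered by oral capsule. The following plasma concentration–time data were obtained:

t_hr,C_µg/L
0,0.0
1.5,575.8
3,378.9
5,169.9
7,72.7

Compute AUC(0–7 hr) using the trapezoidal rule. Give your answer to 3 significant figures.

AUC = 1940 µg/L·hr

Trapezoidal AUC_0→7:
  [0→1.5]: (0.0+575.8)/2 × 1.5 = 431.85
  [1.5→3]: (575.8+378.9)/2 × 1.5 = 716.025
  [3→5]: (378.9+169.9)/2 × 2 = 548.8
  [5→7]: (169.9+72.7)/2 × 2 = 242.6
  Sum = 1939.275 µg/L·hr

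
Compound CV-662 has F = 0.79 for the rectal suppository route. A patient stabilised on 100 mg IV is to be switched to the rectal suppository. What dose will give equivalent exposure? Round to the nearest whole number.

For equal systemic exposure: F × D_ev = D_iv
D_ev = D_iv / F = 100 / 0.79 = 126.582 mg

D_rectal = 127 mg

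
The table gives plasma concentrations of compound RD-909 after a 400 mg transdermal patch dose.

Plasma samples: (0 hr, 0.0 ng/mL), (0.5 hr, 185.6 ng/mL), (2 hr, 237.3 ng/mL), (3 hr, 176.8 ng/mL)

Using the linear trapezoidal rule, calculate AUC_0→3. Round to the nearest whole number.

AUC = 571 ng/mL·hr

Trapezoidal AUC_0→3:
  [0→0.5]: (0.0+185.6)/2 × 0.5 = 46.4
  [0.5→2]: (185.6+237.3)/2 × 1.5 = 317.175
  [2→3]: (237.3+176.8)/2 × 1 = 207.05
  Sum = 570.625 ng/mL·hr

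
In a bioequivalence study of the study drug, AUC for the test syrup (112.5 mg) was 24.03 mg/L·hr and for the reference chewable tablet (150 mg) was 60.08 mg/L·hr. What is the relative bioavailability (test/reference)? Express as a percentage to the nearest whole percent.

F_rel = 53%

F_rel = (AUC_test/D_test) / (AUC_ref/D_ref)
      = (24.03/112.5) / (60.08/150)
      = 0.2136 / 0.400533 = 0.5333 = 53.33%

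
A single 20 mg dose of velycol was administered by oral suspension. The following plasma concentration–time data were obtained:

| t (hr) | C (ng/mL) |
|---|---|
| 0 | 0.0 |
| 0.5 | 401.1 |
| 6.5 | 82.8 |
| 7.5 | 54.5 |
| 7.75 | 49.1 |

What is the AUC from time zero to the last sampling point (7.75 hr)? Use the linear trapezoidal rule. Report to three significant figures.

Trapezoidal AUC_0→7.75:
  [0→0.5]: (0.0+401.1)/2 × 0.5 = 100.275
  [0.5→6.5]: (401.1+82.8)/2 × 6 = 1451.7
  [6.5→7.5]: (82.8+54.5)/2 × 1 = 68.65
  [7.5→7.75]: (54.5+49.1)/2 × 0.25 = 12.95
  Sum = 1633.575 ng/mL·hr

AUC = 1630 ng/mL·hr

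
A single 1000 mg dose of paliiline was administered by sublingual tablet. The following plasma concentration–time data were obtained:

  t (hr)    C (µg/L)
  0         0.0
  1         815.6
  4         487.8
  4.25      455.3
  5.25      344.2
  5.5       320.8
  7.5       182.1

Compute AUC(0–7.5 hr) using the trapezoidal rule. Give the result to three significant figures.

Trapezoidal AUC_0→7.5:
  [0→1]: (0.0+815.6)/2 × 1 = 407.8
  [1→4]: (815.6+487.8)/2 × 3 = 1955.1
  [4→4.25]: (487.8+455.3)/2 × 0.25 = 117.8875
  [4.25→5.25]: (455.3+344.2)/2 × 1 = 399.75
  [5.25→5.5]: (344.2+320.8)/2 × 0.25 = 83.125
  [5.5→7.5]: (320.8+182.1)/2 × 2 = 502.9
  Sum = 3466.5625 µg/L·hr

AUC = 3470 µg/L·hr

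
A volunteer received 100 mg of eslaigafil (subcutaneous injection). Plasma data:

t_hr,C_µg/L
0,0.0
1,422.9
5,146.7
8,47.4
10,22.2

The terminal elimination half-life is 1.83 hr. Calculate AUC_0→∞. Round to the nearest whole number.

Trapezoidal AUC_0→10:
  [0→1]: (0.0+422.9)/2 × 1 = 211.45
  [1→5]: (422.9+146.7)/2 × 4 = 1139.2
  [5→8]: (146.7+47.4)/2 × 3 = 291.15
  [8→10]: (47.4+22.2)/2 × 2 = 69.6
  Sum = 1711.4 µg/L·hr
k_e = ln2 / t½ = 0.693147 / 1.83 = 0.3788 hr^-1
Extrapolated tail: C_last / k_e = 22.2 / 0.3788 = 58.606
AUC_0→∞ = 1711.4 + 58.606 = 1770.006 µg/L·hr

AUC = 1770 µg/L·hr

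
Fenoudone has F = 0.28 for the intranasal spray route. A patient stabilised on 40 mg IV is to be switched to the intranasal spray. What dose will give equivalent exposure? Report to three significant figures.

D_intranasal = 143 mg

For equal systemic exposure: F × D_ev = D_iv
D_ev = D_iv / F = 40 / 0.28 = 142.857 mg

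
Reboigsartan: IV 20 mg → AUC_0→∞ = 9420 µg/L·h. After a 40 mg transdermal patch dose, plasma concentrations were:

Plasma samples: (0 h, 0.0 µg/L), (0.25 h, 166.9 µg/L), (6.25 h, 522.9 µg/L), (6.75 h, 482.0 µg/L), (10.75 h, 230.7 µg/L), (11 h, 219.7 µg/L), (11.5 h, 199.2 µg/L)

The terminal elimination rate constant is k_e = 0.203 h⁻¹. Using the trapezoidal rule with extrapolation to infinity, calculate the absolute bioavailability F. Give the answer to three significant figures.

Trapezoidal AUC_0→11.5 (transdermal patch):
  [0→0.25]: (0.0+166.9)/2 × 0.25 = 20.8625
  [0.25→6.25]: (166.9+522.9)/2 × 6 = 2069.4
  [6.25→6.75]: (522.9+482.0)/2 × 0.5 = 251.225
  [6.75→10.75]: (482.0+230.7)/2 × 4 = 1425.4
  [10.75→11]: (230.7+219.7)/2 × 0.25 = 56.3
  [11→11.5]: (219.7+199.2)/2 × 0.5 = 104.725
  Sum = 3927.9125 µg/L·h
Tail: C_last/k_e = 199.2/0.203 = 981.281
AUC_0→∞ (transdermal patch) = 3927.9125 + 981.281 = 4909.1935 µg/L·h
F = (AUC_ev/D_ev)/(AUC_iv/D_iv) = (4909.1935/40)/(9420/20) = 122.73/471 = 0.2606

F = 0.261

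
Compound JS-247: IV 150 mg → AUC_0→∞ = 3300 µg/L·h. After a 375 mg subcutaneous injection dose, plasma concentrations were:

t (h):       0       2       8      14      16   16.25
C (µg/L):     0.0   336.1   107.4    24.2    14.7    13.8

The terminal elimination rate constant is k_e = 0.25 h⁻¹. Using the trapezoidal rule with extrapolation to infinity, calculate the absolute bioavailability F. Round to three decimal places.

Trapezoidal AUC_0→16.25 (subcutaneous injection):
  [0→2]: (0.0+336.1)/2 × 2 = 336.1
  [2→8]: (336.1+107.4)/2 × 6 = 1330.5
  [8→14]: (107.4+24.2)/2 × 6 = 394.8
  [14→16]: (24.2+14.7)/2 × 2 = 38.9
  [16→16.25]: (14.7+13.8)/2 × 0.25 = 3.5625
  Sum = 2103.8625 µg/L·h
Tail: C_last/k_e = 13.8/0.25 = 55.200
AUC_0→∞ (subcutaneous injection) = 2103.8625 + 55.200 = 2159.0625 µg/L·h
F = (AUC_ev/D_ev)/(AUC_iv/D_iv) = (2159.0625/375)/(3300/150) = 5.7575/22 = 0.2617

F = 0.262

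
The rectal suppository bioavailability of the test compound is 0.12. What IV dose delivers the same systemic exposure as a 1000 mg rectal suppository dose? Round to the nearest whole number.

Systemic exposure from an extravascular dose = F × D_ev, so the equivalent IV dose is F × D_ev.
D_iv = F × D_ev = 0.12 × 1000 = 120 mg

D_iv = 120 mg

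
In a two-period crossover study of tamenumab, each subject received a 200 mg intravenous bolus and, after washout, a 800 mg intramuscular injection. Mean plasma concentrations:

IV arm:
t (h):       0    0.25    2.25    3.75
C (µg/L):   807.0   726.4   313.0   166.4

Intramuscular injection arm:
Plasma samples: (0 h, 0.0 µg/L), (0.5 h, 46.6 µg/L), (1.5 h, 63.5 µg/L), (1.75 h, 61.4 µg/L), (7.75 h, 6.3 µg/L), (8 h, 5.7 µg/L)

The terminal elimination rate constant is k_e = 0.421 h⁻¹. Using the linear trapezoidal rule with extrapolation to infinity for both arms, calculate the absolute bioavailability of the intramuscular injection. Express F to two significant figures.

F = 0.038

Trapezoidal AUC_0→3.75 (IV):
  [0→0.25]: (807.0+726.4)/2 × 0.25 = 191.675
  [0.25→2.25]: (726.4+313.0)/2 × 2 = 1039.4
  [2.25→3.75]: (313.0+166.4)/2 × 1.5 = 359.55
  Sum = 1590.625 µg/L·h
IV tail: 166.4/0.421 = 395.249; AUC_iv,0→∞ = 1590.625 + 395.249 = 1985.874 µg/L·h
Trapezoidal AUC_0→8 (intramuscular injection):
  [0→0.5]: (0.0+46.6)/2 × 0.5 = 11.65
  [0.5→1.5]: (46.6+63.5)/2 × 1 = 55.05
  [1.5→1.75]: (63.5+61.4)/2 × 0.25 = 15.6125
  [1.75→7.75]: (61.4+6.3)/2 × 6 = 203.1
  [7.75→8]: (6.3+5.7)/2 × 0.25 = 1.5
  Sum = 286.9125 µg/L·h
intramuscular injection tail: 5.7/0.421 = 13.539; AUC_ev,0→∞ = 286.9125 + 13.539 = 300.4515 µg/L·h
F = (AUC_ev/D_ev)/(AUC_iv/D_iv) = (300.4515/800)/(1985.874/200) = 0.375564/9.92937 = 0.0378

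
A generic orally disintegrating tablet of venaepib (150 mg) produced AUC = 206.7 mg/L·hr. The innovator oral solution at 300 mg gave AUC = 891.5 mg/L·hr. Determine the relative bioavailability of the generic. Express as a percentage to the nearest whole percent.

F_rel = (AUC_test/D_test) / (AUC_ref/D_ref)
      = (206.7/150) / (891.5/300)
      = 1.378 / 2.97167 = 0.4637 = 46.37%

F_rel = 46%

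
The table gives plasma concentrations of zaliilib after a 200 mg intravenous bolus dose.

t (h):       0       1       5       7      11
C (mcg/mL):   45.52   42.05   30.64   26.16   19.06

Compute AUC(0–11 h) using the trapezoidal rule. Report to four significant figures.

AUC = 336.4 mcg/mL·h

Trapezoidal AUC_0→11:
  [0→1]: (45.52+42.05)/2 × 1 = 43.785
  [1→5]: (42.05+30.64)/2 × 4 = 145.38
  [5→7]: (30.64+26.16)/2 × 2 = 56.8
  [7→11]: (26.16+19.06)/2 × 4 = 90.44
  Sum = 336.405 mcg/mL·h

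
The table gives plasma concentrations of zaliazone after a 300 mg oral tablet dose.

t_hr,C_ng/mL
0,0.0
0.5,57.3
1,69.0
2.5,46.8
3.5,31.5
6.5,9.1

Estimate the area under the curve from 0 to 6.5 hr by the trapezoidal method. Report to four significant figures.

AUC = 232.8 ng/mL·hr

Trapezoidal AUC_0→6.5:
  [0→0.5]: (0.0+57.3)/2 × 0.5 = 14.325
  [0.5→1]: (57.3+69.0)/2 × 0.5 = 31.575
  [1→2.5]: (69.0+46.8)/2 × 1.5 = 86.85
  [2.5→3.5]: (46.8+31.5)/2 × 1 = 39.15
  [3.5→6.5]: (31.5+9.1)/2 × 3 = 60.9
  Sum = 232.8 ng/mL·hr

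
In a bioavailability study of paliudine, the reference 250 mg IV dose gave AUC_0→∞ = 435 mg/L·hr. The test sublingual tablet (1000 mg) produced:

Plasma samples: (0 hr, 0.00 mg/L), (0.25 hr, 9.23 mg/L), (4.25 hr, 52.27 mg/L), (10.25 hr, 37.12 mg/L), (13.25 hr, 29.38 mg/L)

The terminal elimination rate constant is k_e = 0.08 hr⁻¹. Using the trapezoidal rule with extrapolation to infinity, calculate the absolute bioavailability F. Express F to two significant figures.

F = 0.49

Trapezoidal AUC_0→13.25 (sublingual tablet):
  [0→0.25]: (0.00+9.23)/2 × 0.25 = 1.15375
  [0.25→4.25]: (9.23+52.27)/2 × 4 = 123.0
  [4.25→10.25]: (52.27+37.12)/2 × 6 = 268.17
  [10.25→13.25]: (37.12+29.38)/2 × 3 = 99.75
  Sum = 492.07375 mg/L·hr
Tail: C_last/k_e = 29.38/0.08 = 367.250
AUC_0→∞ (sublingual tablet) = 492.07375 + 367.250 = 859.32375 mg/L·hr
F = (AUC_ev/D_ev)/(AUC_iv/D_iv) = (859.32375/1000)/(435/250) = 0.85932375/1.74 = 0.4939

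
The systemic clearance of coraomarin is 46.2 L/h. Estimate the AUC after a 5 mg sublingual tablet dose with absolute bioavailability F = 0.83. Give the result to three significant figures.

AUC_0→∞ = F × Dose / CL
        = 0.83 × 5 / 46.2 = 0.0898268 mg/L·h

AUC = 0.0898 mg/L·h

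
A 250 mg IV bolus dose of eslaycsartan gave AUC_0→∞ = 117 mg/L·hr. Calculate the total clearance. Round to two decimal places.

CL = 2.14 L/hr

CL = Dose_iv / AUC_0→∞
   = 250 / 117 = 2.13675 L/hr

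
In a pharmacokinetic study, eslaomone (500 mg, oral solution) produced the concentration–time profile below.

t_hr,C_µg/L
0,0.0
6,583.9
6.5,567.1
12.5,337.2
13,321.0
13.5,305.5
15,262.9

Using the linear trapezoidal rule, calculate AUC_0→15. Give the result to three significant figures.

AUC = 5500 µg/L·hr

Trapezoidal AUC_0→15:
  [0→6]: (0.0+583.9)/2 × 6 = 1751.7
  [6→6.5]: (583.9+567.1)/2 × 0.5 = 287.75
  [6.5→12.5]: (567.1+337.2)/2 × 6 = 2712.9
  [12.5→13]: (337.2+321.0)/2 × 0.5 = 164.55
  [13→13.5]: (321.0+305.5)/2 × 0.5 = 156.625
  [13.5→15]: (305.5+262.9)/2 × 1.5 = 426.3
  Sum = 5499.825 µg/L·hr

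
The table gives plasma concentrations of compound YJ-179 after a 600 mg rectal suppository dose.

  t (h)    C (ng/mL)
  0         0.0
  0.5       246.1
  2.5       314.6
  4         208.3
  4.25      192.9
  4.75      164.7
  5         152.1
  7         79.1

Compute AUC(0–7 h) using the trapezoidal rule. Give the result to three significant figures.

Trapezoidal AUC_0→7:
  [0→0.5]: (0.0+246.1)/2 × 0.5 = 61.525
  [0.5→2.5]: (246.1+314.6)/2 × 2 = 560.7
  [2.5→4]: (314.6+208.3)/2 × 1.5 = 392.175
  [4→4.25]: (208.3+192.9)/2 × 0.25 = 50.15
  [4.25→4.75]: (192.9+164.7)/2 × 0.5 = 89.4
  [4.75→5]: (164.7+152.1)/2 × 0.25 = 39.6
  [5→7]: (152.1+79.1)/2 × 2 = 231.2
  Sum = 1424.75 ng/mL·h

AUC = 1420 ng/mL·h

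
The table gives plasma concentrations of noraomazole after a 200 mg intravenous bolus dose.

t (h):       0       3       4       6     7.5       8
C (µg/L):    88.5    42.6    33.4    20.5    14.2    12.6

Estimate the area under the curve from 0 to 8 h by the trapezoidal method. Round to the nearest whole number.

AUC = 321 µg/L·h

Trapezoidal AUC_0→8:
  [0→3]: (88.5+42.6)/2 × 3 = 196.65
  [3→4]: (42.6+33.4)/2 × 1 = 38.0
  [4→6]: (33.4+20.5)/2 × 2 = 53.9
  [6→7.5]: (20.5+14.2)/2 × 1.5 = 26.025
  [7.5→8]: (14.2+12.6)/2 × 0.5 = 6.7
  Sum = 321.275 µg/L·h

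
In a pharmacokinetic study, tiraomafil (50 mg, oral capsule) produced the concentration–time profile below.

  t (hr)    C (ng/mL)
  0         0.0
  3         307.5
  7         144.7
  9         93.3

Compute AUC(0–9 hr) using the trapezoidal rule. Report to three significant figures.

Trapezoidal AUC_0→9:
  [0→3]: (0.0+307.5)/2 × 3 = 461.25
  [3→7]: (307.5+144.7)/2 × 4 = 904.4
  [7→9]: (144.7+93.3)/2 × 2 = 238.0
  Sum = 1603.65 ng/mL·hr

AUC = 1600 ng/mL·hr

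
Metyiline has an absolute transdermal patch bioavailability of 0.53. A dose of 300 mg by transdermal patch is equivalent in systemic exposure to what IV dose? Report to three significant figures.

Systemic exposure from an extravascular dose = F × D_ev, so the equivalent IV dose is F × D_ev.
D_iv = F × D_ev = 0.53 × 300 = 159 mg

D_iv = 159 mg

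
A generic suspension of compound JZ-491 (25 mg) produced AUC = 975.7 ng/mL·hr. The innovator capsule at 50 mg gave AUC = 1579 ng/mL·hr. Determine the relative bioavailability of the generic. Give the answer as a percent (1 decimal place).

F_rel = 123.6%

F_rel = (AUC_test/D_test) / (AUC_ref/D_ref)
      = (975.7/25) / (1579/50)
      = 39.028 / 31.58 = 1.2358 = 123.58%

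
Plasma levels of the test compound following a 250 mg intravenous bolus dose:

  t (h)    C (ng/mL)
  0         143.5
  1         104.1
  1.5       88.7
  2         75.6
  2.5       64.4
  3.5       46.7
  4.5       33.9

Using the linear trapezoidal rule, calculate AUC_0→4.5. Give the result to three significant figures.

AUC = 344 ng/mL·h

Trapezoidal AUC_0→4.5:
  [0→1]: (143.5+104.1)/2 × 1 = 123.8
  [1→1.5]: (104.1+88.7)/2 × 0.5 = 48.2
  [1.5→2]: (88.7+75.6)/2 × 0.5 = 41.075
  [2→2.5]: (75.6+64.4)/2 × 0.5 = 35.0
  [2.5→3.5]: (64.4+46.7)/2 × 1 = 55.55
  [3.5→4.5]: (46.7+33.9)/2 × 1 = 40.3
  Sum = 343.925 ng/mL·h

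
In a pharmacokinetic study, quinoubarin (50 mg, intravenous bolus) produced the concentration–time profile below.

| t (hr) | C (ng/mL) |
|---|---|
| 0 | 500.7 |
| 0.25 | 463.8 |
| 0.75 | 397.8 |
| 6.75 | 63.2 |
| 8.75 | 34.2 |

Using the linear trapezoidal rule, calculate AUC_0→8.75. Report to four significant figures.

Trapezoidal AUC_0→8.75:
  [0→0.25]: (500.7+463.8)/2 × 0.25 = 120.5625
  [0.25→0.75]: (463.8+397.8)/2 × 0.5 = 215.4
  [0.75→6.75]: (397.8+63.2)/2 × 6 = 1383.0
  [6.75→8.75]: (63.2+34.2)/2 × 2 = 97.4
  Sum = 1816.3625 ng/mL·hr

AUC = 1816 ng/mL·hr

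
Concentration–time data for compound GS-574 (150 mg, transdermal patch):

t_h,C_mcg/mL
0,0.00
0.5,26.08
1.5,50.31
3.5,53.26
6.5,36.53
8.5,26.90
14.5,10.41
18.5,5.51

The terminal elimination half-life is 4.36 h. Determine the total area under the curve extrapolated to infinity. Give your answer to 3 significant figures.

AUC = 525 mcg/mL·h

Trapezoidal AUC_0→18.5:
  [0→0.5]: (0.00+26.08)/2 × 0.5 = 6.52
  [0.5→1.5]: (26.08+50.31)/2 × 1 = 38.195
  [1.5→3.5]: (50.31+53.26)/2 × 2 = 103.57
  [3.5→6.5]: (53.26+36.53)/2 × 3 = 134.685
  [6.5→8.5]: (36.53+26.90)/2 × 2 = 63.43
  [8.5→14.5]: (26.90+10.41)/2 × 6 = 111.93
  [14.5→18.5]: (10.41+5.51)/2 × 4 = 31.84
  Sum = 490.17 mcg/mL·h
k_e = ln2 / t½ = 0.693147 / 4.36 = 0.1590 h^-1
Extrapolated tail: C_last / k_e = 5.51 / 0.159 = 34.654
AUC_0→∞ = 490.17 + 34.654 = 524.824 mcg/mL·h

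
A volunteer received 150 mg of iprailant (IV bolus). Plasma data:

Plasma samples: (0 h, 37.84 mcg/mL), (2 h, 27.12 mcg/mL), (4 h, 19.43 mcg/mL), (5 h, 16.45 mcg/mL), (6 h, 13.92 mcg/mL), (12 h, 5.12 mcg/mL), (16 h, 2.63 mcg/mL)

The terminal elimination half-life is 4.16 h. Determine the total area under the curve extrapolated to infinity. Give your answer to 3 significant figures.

AUC = 233 mcg/mL·h

Trapezoidal AUC_0→16:
  [0→2]: (37.84+27.12)/2 × 2 = 64.96
  [2→4]: (27.12+19.43)/2 × 2 = 46.55
  [4→5]: (19.43+16.45)/2 × 1 = 17.94
  [5→6]: (16.45+13.92)/2 × 1 = 15.185
  [6→12]: (13.92+5.12)/2 × 6 = 57.12
  [12→16]: (5.12+2.63)/2 × 4 = 15.5
  Sum = 217.255 mcg/mL·h
k_e = ln2 / t½ = 0.693147 / 4.16 = 0.1666 h^-1
Extrapolated tail: C_last / k_e = 2.63 / 0.1666 = 15.786
AUC_0→∞ = 217.255 + 15.786 = 233.041 mcg/mL·h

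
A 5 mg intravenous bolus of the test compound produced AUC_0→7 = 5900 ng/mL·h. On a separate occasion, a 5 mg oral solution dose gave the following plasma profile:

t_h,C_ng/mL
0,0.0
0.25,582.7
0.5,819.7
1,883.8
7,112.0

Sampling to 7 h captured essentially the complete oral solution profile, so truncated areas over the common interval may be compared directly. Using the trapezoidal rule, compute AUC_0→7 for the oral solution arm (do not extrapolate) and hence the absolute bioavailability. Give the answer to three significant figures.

F = 0.621

Trapezoidal AUC_0→7 (oral solution):
  [0→0.25]: (0.0+582.7)/2 × 0.25 = 72.8375
  [0.25→0.5]: (582.7+819.7)/2 × 0.25 = 175.3
  [0.5→1]: (819.7+883.8)/2 × 0.5 = 425.875
  [1→7]: (883.8+112.0)/2 × 6 = 2987.4
  Sum = 3661.4125 ng/mL·h
F = (AUC_ev/D_ev)/(AUC_iv/D_iv) = (3661.4125/5)/(5900/5) = 732.2825/1180 = 0.6206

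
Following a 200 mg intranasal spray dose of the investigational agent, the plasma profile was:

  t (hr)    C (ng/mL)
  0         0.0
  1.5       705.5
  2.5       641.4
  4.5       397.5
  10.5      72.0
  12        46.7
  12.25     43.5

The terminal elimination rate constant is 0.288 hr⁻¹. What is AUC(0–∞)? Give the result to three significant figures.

AUC = 3900 ng/mL·hr

Trapezoidal AUC_0→12.25:
  [0→1.5]: (0.0+705.5)/2 × 1.5 = 529.125
  [1.5→2.5]: (705.5+641.4)/2 × 1 = 673.45
  [2.5→4.5]: (641.4+397.5)/2 × 2 = 1038.9
  [4.5→10.5]: (397.5+72.0)/2 × 6 = 1408.5
  [10.5→12]: (72.0+46.7)/2 × 1.5 = 89.025
  [12→12.25]: (46.7+43.5)/2 × 0.25 = 11.275
  Sum = 3750.275 ng/mL·hr
Extrapolated tail: C_last / k_e = 43.5 / 0.288 = 151.042
AUC_0→∞ = 3750.275 + 151.042 = 3901.317 ng/mL·hr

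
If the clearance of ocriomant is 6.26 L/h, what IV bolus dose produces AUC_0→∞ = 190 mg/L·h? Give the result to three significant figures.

Dose = 1190 mg

Dose_iv = CL × AUC_0→∞
     = 6.26 × 190 = 1189.4 mg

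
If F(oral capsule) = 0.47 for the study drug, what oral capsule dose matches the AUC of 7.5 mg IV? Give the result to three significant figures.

For equal systemic exposure: F × D_ev = D_iv
D_ev = D_iv / F = 7.5 / 0.47 = 15.9574 mg

D_oral = 16.0 mg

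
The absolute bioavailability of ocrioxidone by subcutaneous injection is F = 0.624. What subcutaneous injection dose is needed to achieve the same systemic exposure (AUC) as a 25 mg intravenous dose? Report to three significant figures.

D_subcutaneous = 40.1 mg

For equal systemic exposure: F × D_ev = D_iv
D_ev = D_iv / F = 25 / 0.624 = 40.0641 mg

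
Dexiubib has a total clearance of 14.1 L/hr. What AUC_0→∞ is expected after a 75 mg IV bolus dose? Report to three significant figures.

AUC_0→∞ = Dose_iv / CL
        = 75 / 14.1 = 5.31915 mg/L·hr

AUC = 5.32 mg/L·hr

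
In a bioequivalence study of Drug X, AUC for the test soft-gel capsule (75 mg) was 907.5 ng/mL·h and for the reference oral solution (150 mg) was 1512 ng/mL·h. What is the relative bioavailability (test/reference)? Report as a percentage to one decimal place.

F_rel = (AUC_test/D_test) / (AUC_ref/D_ref)
      = (907.5/75) / (1512/150)
      = 12.1 / 10.08 = 1.2004 = 120.04%

F_rel = 120.0%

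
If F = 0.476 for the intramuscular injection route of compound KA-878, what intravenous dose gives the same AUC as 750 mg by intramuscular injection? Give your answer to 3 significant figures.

Systemic exposure from an extravascular dose = F × D_ev, so the equivalent IV dose is F × D_ev.
D_iv = F × D_ev = 0.476 × 750 = 357 mg

D_iv = 357 mg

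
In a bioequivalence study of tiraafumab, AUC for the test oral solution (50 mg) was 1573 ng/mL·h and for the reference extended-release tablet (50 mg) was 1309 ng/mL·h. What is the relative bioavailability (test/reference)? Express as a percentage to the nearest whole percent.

F_rel = 120%

F_rel = (AUC_test/D_test) / (AUC_ref/D_ref)
      = (1573/50) / (1309/50)
      = 31.46 / 26.18 = 1.2017 = 120.17%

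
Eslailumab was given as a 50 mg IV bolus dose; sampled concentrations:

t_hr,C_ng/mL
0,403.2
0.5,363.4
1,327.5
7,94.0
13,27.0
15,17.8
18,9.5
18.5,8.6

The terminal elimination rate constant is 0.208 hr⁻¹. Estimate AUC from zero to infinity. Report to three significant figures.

AUC = 2120 ng/mL·hr

Trapezoidal AUC_0→18.5:
  [0→0.5]: (403.2+363.4)/2 × 0.5 = 191.65
  [0.5→1]: (363.4+327.5)/2 × 0.5 = 172.725
  [1→7]: (327.5+94.0)/2 × 6 = 1264.5
  [7→13]: (94.0+27.0)/2 × 6 = 363.0
  [13→15]: (27.0+17.8)/2 × 2 = 44.8
  [15→18]: (17.8+9.5)/2 × 3 = 40.95
  [18→18.5]: (9.5+8.6)/2 × 0.5 = 4.525
  Sum = 2082.15 ng/mL·hr
Extrapolated tail: C_last / k_e = 8.6 / 0.208 = 41.346
AUC_0→∞ = 2082.15 + 41.346 = 2123.496 ng/mL·hr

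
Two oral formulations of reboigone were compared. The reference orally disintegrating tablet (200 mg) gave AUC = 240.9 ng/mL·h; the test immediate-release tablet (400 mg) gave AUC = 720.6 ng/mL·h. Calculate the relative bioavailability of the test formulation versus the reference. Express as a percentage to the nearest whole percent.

F_rel = (AUC_test/D_test) / (AUC_ref/D_ref)
      = (720.6/400) / (240.9/200)
      = 1.8015 / 1.2045 = 1.4956 = 149.56%

F_rel = 150%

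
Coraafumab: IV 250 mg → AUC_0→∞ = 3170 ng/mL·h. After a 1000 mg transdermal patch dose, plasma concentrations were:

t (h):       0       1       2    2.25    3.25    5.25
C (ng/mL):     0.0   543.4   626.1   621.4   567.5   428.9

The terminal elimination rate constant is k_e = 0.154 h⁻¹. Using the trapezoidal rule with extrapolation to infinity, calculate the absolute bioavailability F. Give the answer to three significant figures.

F = 0.425

Trapezoidal AUC_0→5.25 (transdermal patch):
  [0→1]: (0.0+543.4)/2 × 1 = 271.7
  [1→2]: (543.4+626.1)/2 × 1 = 584.75
  [2→2.25]: (626.1+621.4)/2 × 0.25 = 155.9375
  [2.25→3.25]: (621.4+567.5)/2 × 1 = 594.45
  [3.25→5.25]: (567.5+428.9)/2 × 2 = 996.4
  Sum = 2603.2375 ng/mL·h
Tail: C_last/k_e = 428.9/0.154 = 2785.065
AUC_0→∞ (transdermal patch) = 2603.2375 + 2785.065 = 5388.3025 ng/mL·h
F = (AUC_ev/D_ev)/(AUC_iv/D_iv) = (5388.3025/1000)/(3170/250) = 5.3883025/12.68 = 0.4249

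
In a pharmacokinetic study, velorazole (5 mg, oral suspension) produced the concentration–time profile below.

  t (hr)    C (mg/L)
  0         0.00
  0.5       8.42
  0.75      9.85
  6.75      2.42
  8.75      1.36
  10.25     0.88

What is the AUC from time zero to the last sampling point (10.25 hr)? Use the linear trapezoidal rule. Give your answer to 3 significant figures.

Trapezoidal AUC_0→10.25:
  [0→0.5]: (0.00+8.42)/2 × 0.5 = 2.105
  [0.5→0.75]: (8.42+9.85)/2 × 0.25 = 2.28375
  [0.75→6.75]: (9.85+2.42)/2 × 6 = 36.81
  [6.75→8.75]: (2.42+1.36)/2 × 2 = 3.78
  [8.75→10.25]: (1.36+0.88)/2 × 1.5 = 1.68
  Sum = 46.65875 mg/L·hr

AUC = 46.7 mg/L·hr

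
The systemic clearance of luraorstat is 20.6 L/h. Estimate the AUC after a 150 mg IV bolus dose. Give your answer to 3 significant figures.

AUC = 7.28 mg/L·h

AUC_0→∞ = Dose_iv / CL
        = 150 / 20.6 = 7.28155 mg/L·h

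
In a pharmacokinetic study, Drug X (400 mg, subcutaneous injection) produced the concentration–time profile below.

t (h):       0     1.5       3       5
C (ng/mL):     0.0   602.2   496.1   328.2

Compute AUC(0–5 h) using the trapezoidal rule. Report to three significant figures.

AUC = 2100 ng/mL·h

Trapezoidal AUC_0→5:
  [0→1.5]: (0.0+602.2)/2 × 1.5 = 451.65
  [1.5→3]: (602.2+496.1)/2 × 1.5 = 823.725
  [3→5]: (496.1+328.2)/2 × 2 = 824.3
  Sum = 2099.675 ng/mL·h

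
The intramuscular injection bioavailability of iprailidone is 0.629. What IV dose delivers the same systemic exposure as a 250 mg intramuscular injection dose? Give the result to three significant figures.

D_iv = 157 mg

Systemic exposure from an extravascular dose = F × D_ev, so the equivalent IV dose is F × D_ev.
D_iv = F × D_ev = 0.629 × 250 = 157.25 mg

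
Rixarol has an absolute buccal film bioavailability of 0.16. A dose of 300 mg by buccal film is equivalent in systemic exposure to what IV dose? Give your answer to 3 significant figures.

D_iv = 48.0 mg

Systemic exposure from an extravascular dose = F × D_ev, so the equivalent IV dose is F × D_ev.
D_iv = F × D_ev = 0.16 × 300 = 48 mg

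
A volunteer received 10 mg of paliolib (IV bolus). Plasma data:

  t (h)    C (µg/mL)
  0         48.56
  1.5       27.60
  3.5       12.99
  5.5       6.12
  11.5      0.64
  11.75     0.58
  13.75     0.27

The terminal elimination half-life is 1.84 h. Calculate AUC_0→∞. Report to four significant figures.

Trapezoidal AUC_0→13.75:
  [0→1.5]: (48.56+27.60)/2 × 1.5 = 57.12
  [1.5→3.5]: (27.60+12.99)/2 × 2 = 40.59
  [3.5→5.5]: (12.99+6.12)/2 × 2 = 19.11
  [5.5→11.5]: (6.12+0.64)/2 × 6 = 20.28
  [11.5→11.75]: (0.64+0.58)/2 × 0.25 = 0.1525
  [11.75→13.75]: (0.58+0.27)/2 × 2 = 0.85
  Sum = 138.1025 µg/mL·h
k_e = ln2 / t½ = 0.693147 / 1.84 = 0.3767 h^-1
Extrapolated tail: C_last / k_e = 0.27 / 0.3767 = 0.717
AUC_0→∞ = 138.1025 + 0.717 = 138.8195 µg/mL·h

AUC = 138.8 µg/mL·h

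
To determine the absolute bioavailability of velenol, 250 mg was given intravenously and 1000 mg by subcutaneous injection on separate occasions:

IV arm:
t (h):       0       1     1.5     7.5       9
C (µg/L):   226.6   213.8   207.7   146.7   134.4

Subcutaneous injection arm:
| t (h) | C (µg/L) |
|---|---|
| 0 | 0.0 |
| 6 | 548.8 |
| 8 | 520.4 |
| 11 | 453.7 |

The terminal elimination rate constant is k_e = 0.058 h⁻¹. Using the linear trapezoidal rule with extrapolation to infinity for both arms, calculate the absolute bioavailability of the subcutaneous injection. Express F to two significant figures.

F = 0.77

Trapezoidal AUC_0→9 (IV):
  [0→1]: (226.6+213.8)/2 × 1 = 220.2
  [1→1.5]: (213.8+207.7)/2 × 0.5 = 105.375
  [1.5→7.5]: (207.7+146.7)/2 × 6 = 1063.2
  [7.5→9]: (146.7+134.4)/2 × 1.5 = 210.825
  Sum = 1599.6 µg/L·h
IV tail: 134.4/0.058 = 2317.241; AUC_iv,0→∞ = 1599.6 + 2317.241 = 3916.841 µg/L·h
Trapezoidal AUC_0→11 (subcutaneous injection):
  [0→6]: (0.0+548.8)/2 × 6 = 1646.4
  [6→8]: (548.8+520.4)/2 × 2 = 1069.2
  [8→11]: (520.4+453.7)/2 × 3 = 1461.15
  Sum = 4176.75 µg/L·h
subcutaneous injection tail: 453.7/0.058 = 7822.414; AUC_ev,0→∞ = 4176.75 + 7822.414 = 11999.164 µg/L·h
F = (AUC_ev/D_ev)/(AUC_iv/D_iv) = (11999.164/1000)/(3916.841/250) = 11.999164/15.667364 = 0.7659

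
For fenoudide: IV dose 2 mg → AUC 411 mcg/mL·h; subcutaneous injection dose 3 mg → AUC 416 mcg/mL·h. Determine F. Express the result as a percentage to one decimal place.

F = 67.5%

F = (AUC_ev / D_ev) / (AUC_iv / D_iv)
  = (416/3) / (411/2)
  = 138.667 / 205.5 = 0.6748
  = 67.48%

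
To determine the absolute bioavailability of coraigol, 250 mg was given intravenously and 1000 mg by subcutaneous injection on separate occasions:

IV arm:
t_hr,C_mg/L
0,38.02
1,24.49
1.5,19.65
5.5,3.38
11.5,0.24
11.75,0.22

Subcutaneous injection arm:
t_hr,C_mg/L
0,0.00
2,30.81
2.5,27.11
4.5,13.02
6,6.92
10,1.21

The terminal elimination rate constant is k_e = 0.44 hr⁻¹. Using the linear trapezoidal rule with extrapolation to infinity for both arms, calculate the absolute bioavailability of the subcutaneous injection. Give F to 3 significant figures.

Trapezoidal AUC_0→11.75 (IV):
  [0→1]: (38.02+24.49)/2 × 1 = 31.255
  [1→1.5]: (24.49+19.65)/2 × 0.5 = 11.035
  [1.5→5.5]: (19.65+3.38)/2 × 4 = 46.06
  [5.5→11.5]: (3.38+0.24)/2 × 6 = 10.86
  [11.5→11.75]: (0.24+0.22)/2 × 0.25 = 0.0575
  Sum = 99.2675 mg/L·hr
IV tail: 0.22/0.44 = 0.500; AUC_iv,0→∞ = 99.2675 + 0.500 = 99.7675 mg/L·hr
Trapezoidal AUC_0→10 (subcutaneous injection):
  [0→2]: (0.00+30.81)/2 × 2 = 30.81
  [2→2.5]: (30.81+27.11)/2 × 0.5 = 14.48
  [2.5→4.5]: (27.11+13.02)/2 × 2 = 40.13
  [4.5→6]: (13.02+6.92)/2 × 1.5 = 14.955
  [6→10]: (6.92+1.21)/2 × 4 = 16.26
  Sum = 116.635 mg/L·hr
subcutaneous injection tail: 1.21/0.44 = 2.750; AUC_ev,0→∞ = 116.635 + 2.750 = 119.385 mg/L·hr
F = (AUC_ev/D_ev)/(AUC_iv/D_iv) = (119.385/1000)/(99.7675/250) = 0.119385/0.39907 = 0.2992

F = 0.299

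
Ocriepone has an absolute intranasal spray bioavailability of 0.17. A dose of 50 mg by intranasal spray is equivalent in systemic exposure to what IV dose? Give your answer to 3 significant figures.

Systemic exposure from an extravascular dose = F × D_ev, so the equivalent IV dose is F × D_ev.
D_iv = F × D_ev = 0.17 × 50 = 8.5 mg

D_iv = 8.50 mg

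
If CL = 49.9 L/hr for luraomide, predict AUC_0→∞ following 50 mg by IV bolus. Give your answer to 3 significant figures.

AUC = 1.00 mg/L·hr

AUC_0→∞ = Dose_iv / CL
        = 50 / 49.9 = 1.002 mg/L·hr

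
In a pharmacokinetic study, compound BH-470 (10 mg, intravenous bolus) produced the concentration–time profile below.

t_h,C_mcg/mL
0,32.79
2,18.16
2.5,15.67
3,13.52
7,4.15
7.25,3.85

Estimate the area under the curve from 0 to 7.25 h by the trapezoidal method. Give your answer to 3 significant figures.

Trapezoidal AUC_0→7.25:
  [0→2]: (32.79+18.16)/2 × 2 = 50.95
  [2→2.5]: (18.16+15.67)/2 × 0.5 = 8.4575
  [2.5→3]: (15.67+13.52)/2 × 0.5 = 7.2975
  [3→7]: (13.52+4.15)/2 × 4 = 35.34
  [7→7.25]: (4.15+3.85)/2 × 0.25 = 1.0
  Sum = 103.045 mcg/mL·h

AUC = 103 mcg/mL·h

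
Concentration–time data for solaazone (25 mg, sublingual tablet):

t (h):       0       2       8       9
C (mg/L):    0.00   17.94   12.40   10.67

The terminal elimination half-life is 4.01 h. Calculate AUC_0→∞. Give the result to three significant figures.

AUC = 182 mg/L·h

Trapezoidal AUC_0→9:
  [0→2]: (0.00+17.94)/2 × 2 = 17.94
  [2→8]: (17.94+12.40)/2 × 6 = 91.02
  [8→9]: (12.40+10.67)/2 × 1 = 11.535
  Sum = 120.495 mg/L·h
k_e = ln2 / t½ = 0.693147 / 4.01 = 0.1729 h^-1
Extrapolated tail: C_last / k_e = 10.67 / 0.1729 = 61.712
AUC_0→∞ = 120.495 + 61.712 = 182.207 mg/L·h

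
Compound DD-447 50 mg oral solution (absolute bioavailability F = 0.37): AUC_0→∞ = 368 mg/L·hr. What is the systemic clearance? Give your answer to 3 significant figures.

CL = 0.0503 L/hr

CL = F × Dose / AUC_0→∞
   = 0.37 × 50 / 368 = 0.0502717 L/hr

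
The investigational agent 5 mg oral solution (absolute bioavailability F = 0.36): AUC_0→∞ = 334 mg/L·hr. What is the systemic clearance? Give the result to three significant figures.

CL = F × Dose / AUC_0→∞
   = 0.36 × 5 / 334 = 0.00538922 L/hr

CL = 0.00539 L/hr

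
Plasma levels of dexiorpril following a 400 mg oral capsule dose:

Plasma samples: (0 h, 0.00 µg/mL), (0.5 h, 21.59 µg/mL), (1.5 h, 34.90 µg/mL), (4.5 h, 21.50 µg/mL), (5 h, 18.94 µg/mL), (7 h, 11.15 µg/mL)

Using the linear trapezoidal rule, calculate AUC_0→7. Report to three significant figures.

Trapezoidal AUC_0→7:
  [0→0.5]: (0.00+21.59)/2 × 0.5 = 5.3975
  [0.5→1.5]: (21.59+34.90)/2 × 1 = 28.245
  [1.5→4.5]: (34.90+21.50)/2 × 3 = 84.6
  [4.5→5]: (21.50+18.94)/2 × 0.5 = 10.11
  [5→7]: (18.94+11.15)/2 × 2 = 30.09
  Sum = 158.4425 µg/mL·h

AUC = 158 µg/mL·h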